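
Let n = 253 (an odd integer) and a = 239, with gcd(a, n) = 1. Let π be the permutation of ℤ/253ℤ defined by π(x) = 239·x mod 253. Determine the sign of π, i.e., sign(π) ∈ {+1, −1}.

Orbit of 82 under x↦239x: [82, 117, 133, 162, 9, 127, 246]… (length divides ord_253(239)).
Cycle type of π: 110×2 + 11×2 + 10 + 1; total 6 cycles.
6 cycles on 253: each ℓ→(−1)^(ℓ−1), product (−1)^247 = -1.

-1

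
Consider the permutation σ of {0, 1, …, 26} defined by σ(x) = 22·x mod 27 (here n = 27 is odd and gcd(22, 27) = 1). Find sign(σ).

Orbit of 19 under x↦22x: [19, 13, 16, 1, 22, 25, 10]… (length divides ord_27(22)).
Cycle lengths of π_22 on ℤ/27ℤ: [9, 9, 3, 3, 1, 1, 1]; 7 cycles in total.
sign(π) = (−1)^{n − #cycles} = (−1)^{27−7} = (−1)^20 = +1.
Check: (22/27) = +1 by Zolotarev.

+1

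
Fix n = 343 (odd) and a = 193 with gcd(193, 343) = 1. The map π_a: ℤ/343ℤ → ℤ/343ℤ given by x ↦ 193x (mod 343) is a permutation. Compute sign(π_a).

+1

Orbit of 226 under x↦193x: [226, 57, 25, 23, 323, 256, 16]… (length divides ord_343(193)).
Cycle lengths of π_193 on ℤ/343ℤ: [147, 147, 21, 21, 3, 3, 1]; 7 cycles in total.
7 cycles on 343: each ℓ→(−1)^(ℓ−1), product (−1)^336 = +1.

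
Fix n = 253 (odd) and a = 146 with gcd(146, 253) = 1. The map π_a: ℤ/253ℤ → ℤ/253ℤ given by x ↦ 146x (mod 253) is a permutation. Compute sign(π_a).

Orbit of 210 under x↦146x: [210, 47, 31, 225, 213, 232, 223]… (length divides ord_253(146)).
The orbit structure of x ↦ 146x mod 253: 9 orbits of sizes [55, 55, 55, 55, 11, 11, 5, 5, 1].
n − c = 253 − 9 = 244; sign = (−1)^244 = +1.
Via Zolotarev, sign(π_{146}) = (146|253) = +1.

+1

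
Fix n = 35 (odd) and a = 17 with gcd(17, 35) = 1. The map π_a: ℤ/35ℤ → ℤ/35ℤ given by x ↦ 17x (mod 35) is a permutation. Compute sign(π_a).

Orbit of 16 under x↦17x: [16, 27, 4, 33, 1, 17, 9]… (length divides ord_35(17)).
Cycle type of π: 12×2 + 6 + 4 + 1; total 5 cycles.
With 5 cycles on 35 points, sign = (−1)^{35−5} = +1.
Via Zolotarev, sign(π_{17}) = (17|35) = +1.

+1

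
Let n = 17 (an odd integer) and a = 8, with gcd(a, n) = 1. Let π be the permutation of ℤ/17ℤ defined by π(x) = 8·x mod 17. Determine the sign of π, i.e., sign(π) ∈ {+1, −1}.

Start at x=1: 1 → 8 → 13 → 2 → 16 → 9 → 4 → … (one orbit).
Decompose π into cycles: lengths [8, 8, 1] (3 cycles, including the fixed point 0).
3 cycles on 17: each ℓ→(−1)^(ℓ−1), product (−1)^14 = +1.

+1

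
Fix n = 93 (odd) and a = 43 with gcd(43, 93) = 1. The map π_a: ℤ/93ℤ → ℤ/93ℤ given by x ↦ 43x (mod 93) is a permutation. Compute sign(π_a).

Trace 85: π^k(85) = [85, 28, 88, 64, 55, 40, 46] for k=0..6.
The orbit structure of x ↦ 43x mod 93: 6 orbits of sizes [30, 30, 30, 1, 1, 1].
With 6 cycles on 93 points, sign = (−1)^{93−6} = -1.
(43|93)_J = -1 (Zolotarev's lemma cross-check).

-1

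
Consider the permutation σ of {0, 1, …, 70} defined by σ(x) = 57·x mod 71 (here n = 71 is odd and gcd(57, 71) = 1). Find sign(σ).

+1

Orbit of 57 under x↦57x: [57, 54, 25, 5, 1]… (length divides ord_71(57)).
The orbit structure of x ↦ 57x mod 71: 15 orbits of sizes [5, 5, 5, 5, 5, 5, 5, 5, 5, 5, 5, 5, 5, 5, 1].
Σ(ℓ_i−1) = 71−15 = 56; sign = (−1)^56 = +1.
(57|71)_J = +1 (Zolotarev's lemma cross-check).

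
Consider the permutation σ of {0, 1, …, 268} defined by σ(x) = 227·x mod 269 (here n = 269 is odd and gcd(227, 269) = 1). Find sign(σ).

Start at x=150: 150 → 156 → 173 → 266 → 126 → 88 → 70 → … (one orbit).
2 cycles of lengths [268, 1].
n − c = 269 − 2 = 267; sign = (−1)^267 = -1.
Via Zolotarev, sign(π_{227}) = (227|269) = -1.

-1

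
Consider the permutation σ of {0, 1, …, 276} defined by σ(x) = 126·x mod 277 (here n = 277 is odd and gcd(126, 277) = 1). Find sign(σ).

-1

Start at x=131: 131 → 163 → 40 → 54 → 156 → 266 → 276 → … (one orbit).
Decompose π into cycles: lengths [276, 1] (2 cycles, including the fixed point 0).
277 − 2 = 275 transpositions; sign(π) = (−1)^275 = -1.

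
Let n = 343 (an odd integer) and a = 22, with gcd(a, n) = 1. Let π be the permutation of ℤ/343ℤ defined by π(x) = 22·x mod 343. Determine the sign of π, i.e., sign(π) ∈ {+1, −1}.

Start at x=183: 183 → 253 → 78 → 1 → 22 → 141 → 15 → … (one orbit).
19 cycles of lengths [49, 49, 49, 49, 49, 49, 7, 7, 7, 7, 7, 7, 1, 1, 1, 1, 1, 1, 1].
With 19 cycles on 343 points, sign = (−1)^{343−19} = +1.
Via Zolotarev, sign(π_{22}) = (22|343) = +1.

+1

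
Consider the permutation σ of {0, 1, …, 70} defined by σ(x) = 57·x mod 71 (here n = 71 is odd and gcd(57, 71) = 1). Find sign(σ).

Trace 54: π^k(54) = [54, 25, 5, 1, 57] for k=0..4.
Decompose π into cycles: lengths [5, 5, 5, 5, 5, 5, 5, 5, 5, 5, 5, 5, 5, 5, 1] (15 cycles, including the fixed point 0).
n − c = 71 − 15 = 56; sign = (−1)^56 = +1.
Via Zolotarev, sign(π_{57}) = (57|71) = +1.

+1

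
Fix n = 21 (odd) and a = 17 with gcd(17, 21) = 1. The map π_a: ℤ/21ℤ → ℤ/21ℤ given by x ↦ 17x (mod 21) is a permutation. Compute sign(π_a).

+1

Trace 17: π^k(17) = [17, 16, 20, 4, 5, 1] for k=0..5.
5 cycles of lengths [6, 6, 6, 2, 1].
n − c = 21 − 5 = 16; sign = (−1)^16 = +1.
(17|21)_J = +1 (Zolotarev's lemma cross-check).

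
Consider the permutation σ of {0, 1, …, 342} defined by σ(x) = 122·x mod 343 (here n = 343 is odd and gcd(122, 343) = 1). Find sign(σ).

-1

Start at x=204: 204 → 192 → 100 → 195 → 123 → 257 → 141 → … (one orbit).
Decompose π into cycles: lengths [294, 42, 6, 1] (4 cycles, including the fixed point 0).
Σ(ℓ_i−1) = 343−4 = 339; sign = (−1)^339 = -1.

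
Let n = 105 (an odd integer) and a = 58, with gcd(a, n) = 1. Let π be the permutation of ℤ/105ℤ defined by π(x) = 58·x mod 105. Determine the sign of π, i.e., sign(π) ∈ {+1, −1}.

Orbit of 37 under x↦58x: [37, 46, 43, 79, 67, 1, 58]… (length divides ord_105(58)).
Cycle lengths of π_58 on ℤ/105ℤ: [12, 12, 12, 12, 12, 12, 4, 4, 4, 3, 3, 3, 3, 3, 3, 1, 1, 1]; 18 cycles in total.
sign(π) = (−1)^{n − #cycles} = (−1)^{105−18} = (−1)^87 = -1.
Check: (58/105) = -1 by Zolotarev.

-1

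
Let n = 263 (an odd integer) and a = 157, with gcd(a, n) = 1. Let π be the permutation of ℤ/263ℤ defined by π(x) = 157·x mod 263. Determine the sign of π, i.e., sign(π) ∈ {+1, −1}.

+1

Start at x=109: 109 → 18 → 196 → 1 → 157 → 190 → 111 → … (one orbit).
Cycle type of π: 131×2 + 1; total 3 cycles.
n − c = 263 − 3 = 260; sign = (−1)^260 = +1.
The Jacobi symbol (157|263) = +1 (Zolotarev) agrees.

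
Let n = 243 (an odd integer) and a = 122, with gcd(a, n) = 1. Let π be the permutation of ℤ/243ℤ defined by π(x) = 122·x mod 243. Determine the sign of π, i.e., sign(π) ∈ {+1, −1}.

Trace 179: π^k(179) = [179, 211, 227, 235, 239, 241, 242] for k=0..6.
Decompose π into cycles: lengths [162, 54, 18, 6, 2, 1] (6 cycles, including the fixed point 0).
With 6 cycles on 243 points, sign = (−1)^{243−6} = -1.
Via Zolotarev, sign(π_{122}) = (122|243) = -1.

-1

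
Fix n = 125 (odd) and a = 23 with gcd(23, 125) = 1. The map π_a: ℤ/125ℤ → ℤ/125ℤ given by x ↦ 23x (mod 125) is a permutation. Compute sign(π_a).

Trace 6: π^k(6) = [6, 13, 49, 2, 46, 58, 84] for k=0..6.
4 cycles of lengths [100, 20, 4, 1].
n − c = 125 − 4 = 121; sign = (−1)^121 = -1.
Zolotarev: (23|125) = -1, matching the cycle-count sign.

-1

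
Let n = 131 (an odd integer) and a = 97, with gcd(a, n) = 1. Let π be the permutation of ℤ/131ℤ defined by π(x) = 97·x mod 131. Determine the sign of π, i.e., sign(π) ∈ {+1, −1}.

-1

Orbit of 32 under x↦97x: [32, 91, 50, 3, 29, 62, 119]… (length divides ord_131(97)).
2 cycles of lengths [130, 1].
Σ(ℓ_i−1) = 131−2 = 129; sign = (−1)^129 = -1.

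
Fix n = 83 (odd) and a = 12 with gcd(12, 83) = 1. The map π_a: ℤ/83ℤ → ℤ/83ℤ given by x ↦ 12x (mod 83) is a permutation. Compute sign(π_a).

+1

Start at x=61: 61 → 68 → 69 → 81 → 59 → 44 → 30 → … (one orbit).
Cycle type of π: 41×2 + 1; total 3 cycles.
sign(π) = (−1)^{n − #cycles} = (−1)^{83−3} = (−1)^80 = +1.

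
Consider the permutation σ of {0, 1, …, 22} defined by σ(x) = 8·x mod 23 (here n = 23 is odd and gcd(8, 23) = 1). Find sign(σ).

Start at x=18: 18 → 6 → 2 → 16 → 13 → 12 → 4 → … (one orbit).
Cycle lengths of π_8 on ℤ/23ℤ: [11, 11, 1]; 3 cycles in total.
Σ(ℓ_i−1) = 23−3 = 20; sign = (−1)^20 = +1.
(8|23)_J = +1 (Zolotarev's lemma cross-check).

+1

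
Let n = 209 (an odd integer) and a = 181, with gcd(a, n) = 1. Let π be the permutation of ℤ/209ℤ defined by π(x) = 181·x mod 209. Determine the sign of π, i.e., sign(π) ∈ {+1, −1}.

Start at x=119: 119 → 12 → 82 → 3 → 125 → 53 → 188 → … (one orbit).
π_181 has 6 disjoint cycles with lengths [90, 90, 18, 5, 5, 1] on {0,…,208}.
n − c = 209 − 6 = 203; sign = (−1)^203 = -1.
Check: (181/209) = -1 by Zolotarev.

-1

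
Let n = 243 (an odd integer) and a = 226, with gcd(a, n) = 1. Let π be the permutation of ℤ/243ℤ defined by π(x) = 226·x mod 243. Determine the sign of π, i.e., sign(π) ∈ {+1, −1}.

+1

Start at x=118: 118 → 181 → 82 → 64 → 127 → 28 → 10 → … (one orbit).
27 cycles of lengths [27, 27, 27, 27, 27, 27, 9, 9, 9, 9, 9, 9, 3, 3, 3, 3, 3, 3, 1, 1, 1, 1, 1, 1, 1, 1, 1].
Σ(ℓ_i−1) = 243−27 = 216; sign = (−1)^216 = +1.
Check: (226/243) = +1 by Zolotarev.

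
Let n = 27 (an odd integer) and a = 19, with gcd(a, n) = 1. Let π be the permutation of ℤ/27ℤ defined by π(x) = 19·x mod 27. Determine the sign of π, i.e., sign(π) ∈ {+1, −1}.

Trace 10: π^k(10) = [10, 1, 19] for k=0..2.
The orbit structure of x ↦ 19x mod 27: 15 orbits of sizes [3, 3, 3, 3, 3, 3, 1, 1, 1, 1, 1, 1, 1, 1, 1].
n − c = 27 − 15 = 12; sign = (−1)^12 = +1.

+1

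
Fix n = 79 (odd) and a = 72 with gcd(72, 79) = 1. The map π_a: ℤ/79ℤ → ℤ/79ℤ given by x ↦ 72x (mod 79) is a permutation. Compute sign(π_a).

Start at x=23: 23 → 76 → 21 → 11 → 2 → 65 → 19 → … (one orbit).
Decompose π into cycles: lengths [39, 39, 1] (3 cycles, including the fixed point 0).
79 − 3 = 76 transpositions; sign(π) = (−1)^76 = +1.
(72|79)_J = +1 (Zolotarev's lemma cross-check).

+1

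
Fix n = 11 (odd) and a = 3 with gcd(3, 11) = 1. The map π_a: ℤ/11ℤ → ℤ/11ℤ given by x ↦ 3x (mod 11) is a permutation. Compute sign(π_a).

+1

Orbit of 5 under x↦3x: [5, 4, 1, 3, 9]… (length divides ord_11(3)).
3 cycles of lengths [5, 5, 1].
With 3 cycles on 11 points, sign = (−1)^{11−3} = +1.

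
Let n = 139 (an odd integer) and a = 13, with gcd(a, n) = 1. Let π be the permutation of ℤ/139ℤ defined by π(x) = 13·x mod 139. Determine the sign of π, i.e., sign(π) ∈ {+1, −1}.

+1

Orbit of 24 under x↦13x: [24, 34, 25, 47, 55, 20, 121]… (length divides ord_139(13)).
Cycle type of π: 69×2 + 1; total 3 cycles.
139 − 3 = 136 transpositions; sign(π) = (−1)^136 = +1.
(13|139)_J = +1 (Zolotarev's lemma cross-check).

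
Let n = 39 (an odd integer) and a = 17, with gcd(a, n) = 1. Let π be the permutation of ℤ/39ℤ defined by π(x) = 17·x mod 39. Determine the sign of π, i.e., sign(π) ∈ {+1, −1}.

Orbit of 22 under x↦17x: [22, 23, 1, 17, 16, 38]… (length divides ord_39(17)).
The orbit structure of x ↦ 17x mod 39: 8 orbits of sizes [6, 6, 6, 6, 6, 6, 2, 1].
n − c = 39 − 8 = 31; sign = (−1)^31 = -1.

-1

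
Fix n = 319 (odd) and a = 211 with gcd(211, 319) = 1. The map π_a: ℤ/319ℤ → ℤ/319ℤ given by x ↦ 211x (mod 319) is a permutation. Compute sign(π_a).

Trace 144: π^k(144) = [144, 79, 81, 184, 225, 263, 306] for k=0..6.
Cycle lengths of π_211 on ℤ/319ℤ: [140, 140, 28, 10, 1]; 5 cycles in total.
With 5 cycles on 319 points, sign = (−1)^{319−5} = +1.

+1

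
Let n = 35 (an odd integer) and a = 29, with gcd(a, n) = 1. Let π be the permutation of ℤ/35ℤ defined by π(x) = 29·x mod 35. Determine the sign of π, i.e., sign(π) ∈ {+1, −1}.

Start at x=29: 29 → 1 → 29 (one orbit).
Cycle lengths of π_29 on ℤ/35ℤ: [2, 2, 2, 2, 2, 2, 2, 2, 2, 2, 2, 2, 2, 2, 1, 1, 1, 1, 1, 1, 1]; 21 cycles in total.
35 − 21 = 14 transpositions; sign(π) = (−1)^14 = +1.
Via Zolotarev, sign(π_{29}) = (29|35) = +1.

+1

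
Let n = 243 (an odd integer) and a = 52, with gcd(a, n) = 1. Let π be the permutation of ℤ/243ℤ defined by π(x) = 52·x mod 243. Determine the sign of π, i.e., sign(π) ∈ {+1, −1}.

Start at x=55: 55 → 187 → 4 → 208 → 124 → 130 → 199 → … (one orbit).
Cycle lengths of π_52 on ℤ/243ℤ: [81, 81, 27, 27, 9, 9, 3, 3, 1, 1, 1]; 11 cycles in total.
n − c = 243 − 11 = 232; sign = (−1)^232 = +1.

+1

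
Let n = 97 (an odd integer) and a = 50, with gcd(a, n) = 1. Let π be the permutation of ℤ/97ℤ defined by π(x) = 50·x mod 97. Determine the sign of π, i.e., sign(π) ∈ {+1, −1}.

Orbit of 33 under x↦50x: [33, 1, 50, 75, 64, 96, 47]… (length divides ord_97(50)).
The orbit structure of x ↦ 50x mod 97: 13 orbits of sizes [8, 8, 8, 8, 8, 8, 8, 8, 8, 8, 8, 8, 1].
97 − 13 = 84 transpositions; sign(π) = (−1)^84 = +1.

+1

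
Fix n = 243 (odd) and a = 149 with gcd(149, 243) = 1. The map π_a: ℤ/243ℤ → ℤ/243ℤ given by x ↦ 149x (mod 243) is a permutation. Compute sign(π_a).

-1

Orbit of 74 under x↦149x: [74, 91, 194, 232, 62, 4, 110]… (length divides ord_243(149)).
π_149 has 6 disjoint cycles with lengths [162, 54, 18, 6, 2, 1] on {0,…,242}.
n − c = 243 − 6 = 237; sign = (−1)^237 = -1.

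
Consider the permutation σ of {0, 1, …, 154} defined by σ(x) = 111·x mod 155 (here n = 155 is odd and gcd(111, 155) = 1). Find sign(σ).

Start at x=1: 1 → 111 → 76 → 66 → 41 → 56 → 16 → … (one orbit).
π_111 has 15 disjoint cycles with lengths [15, 15, 15, 15, 15, 15, 15, 15, 15, 15, 1, 1, 1, 1, 1] on {0,…,154}.
n − c = 155 − 15 = 140; sign = (−1)^140 = +1.
The Jacobi symbol (111|155) = +1 (Zolotarev) agrees.

+1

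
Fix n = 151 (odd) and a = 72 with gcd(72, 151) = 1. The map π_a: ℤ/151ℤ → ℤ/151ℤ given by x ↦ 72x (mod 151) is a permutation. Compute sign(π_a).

Start at x=9: 9 → 44 → 148 → 86 → 1 → 72 → 50 → … (one orbit).
The orbit structure of x ↦ 72x mod 151: 7 orbits of sizes [25, 25, 25, 25, 25, 25, 1].
With 7 cycles on 151 points, sign = (−1)^{151−7} = +1.

+1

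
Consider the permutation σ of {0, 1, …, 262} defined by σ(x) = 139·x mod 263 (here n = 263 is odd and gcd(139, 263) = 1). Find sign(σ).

-1

Trace 209: π^k(209) = [209, 121, 250, 34, 255, 203, 76] for k=0..6.
Cycle type of π: 262 + 1; total 2 cycles.
n − c = 263 − 2 = 261; sign = (−1)^261 = -1.
Check: (139/263) = -1 by Zolotarev.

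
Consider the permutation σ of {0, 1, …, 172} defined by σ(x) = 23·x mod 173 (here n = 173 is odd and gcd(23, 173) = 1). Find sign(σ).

+1

Orbit of 96 under x↦23x: [96, 132, 95, 109, 85, 52, 158]… (length divides ord_173(23)).
The orbit structure of x ↦ 23x mod 173: 5 orbits of sizes [43, 43, 43, 43, 1].
5 cycles on 173: each ℓ→(−1)^(ℓ−1), product (−1)^168 = +1.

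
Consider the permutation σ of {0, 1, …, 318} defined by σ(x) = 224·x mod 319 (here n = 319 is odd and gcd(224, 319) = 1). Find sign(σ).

-1

Trace 214: π^k(214) = [214, 86, 124, 23, 48, 225, 317] for k=0..6.
π_224 has 6 disjoint cycles with lengths [140, 140, 28, 5, 5, 1] on {0,…,318}.
With 6 cycles on 319 points, sign = (−1)^{319−6} = -1.
The Jacobi symbol (224|319) = -1 (Zolotarev) agrees.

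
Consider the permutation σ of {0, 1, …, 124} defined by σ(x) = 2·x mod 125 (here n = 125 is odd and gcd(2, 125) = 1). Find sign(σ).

-1

Orbit of 48 under x↦2x: [48, 96, 67, 9, 18, 36, 72]… (length divides ord_125(2)).
π_2 has 4 disjoint cycles with lengths [100, 20, 4, 1] on {0,…,124}.
Σ(ℓ_i−1) = 125−4 = 121; sign = (−1)^121 = -1.
(2|125)_J = -1 (Zolotarev's lemma cross-check).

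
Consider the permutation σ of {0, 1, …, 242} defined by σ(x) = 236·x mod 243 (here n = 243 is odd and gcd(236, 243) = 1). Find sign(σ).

-1

Start at x=149: 149 → 172 → 11 → 166 → 53 → 115 → 167 → … (one orbit).
π_236 has 6 disjoint cycles with lengths [162, 54, 18, 6, 2, 1] on {0,…,242}.
Σ(ℓ_i−1) = 243−6 = 237; sign = (−1)^237 = -1.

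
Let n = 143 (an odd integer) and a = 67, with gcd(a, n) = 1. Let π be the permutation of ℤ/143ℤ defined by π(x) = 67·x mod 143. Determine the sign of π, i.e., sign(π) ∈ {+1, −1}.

Start at x=111: 111 → 1 → 67 → 56 → 34 → 133 → 45 → … (one orbit).
Decompose π into cycles: lengths [12, 12, 12, 12, 12, 12, 12, 12, 12, 12, 12, 1, 1, 1, 1, 1, 1, 1, 1, 1, 1, 1] (22 cycles, including the fixed point 0).
With 22 cycles on 143 points, sign = (−1)^{143−22} = -1.

-1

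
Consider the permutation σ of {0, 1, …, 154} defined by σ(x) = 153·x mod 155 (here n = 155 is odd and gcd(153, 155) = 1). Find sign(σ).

+1

Start at x=108: 108 → 94 → 122 → 66 → 23 → 109 → 92 → … (one orbit).
11 cycles of lengths [20, 20, 20, 20, 20, 20, 10, 10, 10, 4, 1].
11 cycles on 155: each ℓ→(−1)^(ℓ−1), product (−1)^144 = +1.
Zolotarev: (153|155) = +1, matching the cycle-count sign.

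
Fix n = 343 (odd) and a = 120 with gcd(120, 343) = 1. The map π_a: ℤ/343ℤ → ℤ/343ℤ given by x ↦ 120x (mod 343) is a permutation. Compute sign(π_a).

+1

Orbit of 211 under x↦120x: [211, 281, 106, 29, 50, 169, 43]… (length divides ord_343(120)).
Decompose π into cycles: lengths [49, 49, 49, 49, 49, 49, 7, 7, 7, 7, 7, 7, 1, 1, 1, 1, 1, 1, 1] (19 cycles, including the fixed point 0).
With 19 cycles on 343 points, sign = (−1)^{343−19} = +1.
Zolotarev: (120|343) = +1, matching the cycle-count sign.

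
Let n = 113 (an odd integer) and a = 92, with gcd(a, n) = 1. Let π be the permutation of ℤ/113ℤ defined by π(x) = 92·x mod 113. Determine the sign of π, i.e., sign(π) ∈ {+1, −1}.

Start at x=111: 111 → 42 → 22 → 103 → 97 → 110 → 63 → … (one orbit).
Decompose π into cycles: lengths [112, 1] (2 cycles, including the fixed point 0).
Σ(ℓ_i−1) = 113−2 = 111; sign = (−1)^111 = -1.
(92|113)_J = -1 (Zolotarev's lemma cross-check).

-1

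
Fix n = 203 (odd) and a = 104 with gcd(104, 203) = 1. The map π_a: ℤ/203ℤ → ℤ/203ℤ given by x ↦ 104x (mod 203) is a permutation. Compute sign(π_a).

Trace 104: π^k(104) = [104, 57, 41, 1] for k=0..3.
53 cycles of lengths [4, 4, 4, 4, 4, 4, 4, 4, 4, 4, 4, 4, 4, 4, 4, 4, 4, 4, 4, 4, 4, 4, 4, 4, 4, 4, 4, 4, 4, 4, 4, 4, 4, 4, 4, 4, 4, 4, 4, 4, 4, 4, 4, 4, 4, 4, 4, 4, 4, 2, 2, 2, 1].
sign(π) = (−1)^{n − #cycles} = (−1)^{203−53} = (−1)^150 = +1.

+1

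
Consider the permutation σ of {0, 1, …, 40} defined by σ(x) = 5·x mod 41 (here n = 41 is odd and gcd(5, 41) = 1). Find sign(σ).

+1

Orbit of 10 under x↦5x: [10, 9, 4, 20, 18, 8, 40]… (length divides ord_41(5)).
Decompose π into cycles: lengths [20, 20, 1] (3 cycles, including the fixed point 0).
sign(π) = (−1)^{n − #cycles} = (−1)^{41−3} = (−1)^38 = +1.
The Jacobi symbol (5|41) = +1 (Zolotarev) agrees.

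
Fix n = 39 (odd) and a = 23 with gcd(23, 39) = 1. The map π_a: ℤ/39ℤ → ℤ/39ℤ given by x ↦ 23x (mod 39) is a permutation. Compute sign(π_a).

Start at x=38: 38 → 16 → 17 → 1 → 23 → 22 → 38 (one orbit).
The orbit structure of x ↦ 23x mod 39: 8 orbits of sizes [6, 6, 6, 6, 6, 6, 2, 1].
sign(π) = (−1)^{n − #cycles} = (−1)^{39−8} = (−1)^31 = -1.
Zolotarev: (23|39) = -1, matching the cycle-count sign.

-1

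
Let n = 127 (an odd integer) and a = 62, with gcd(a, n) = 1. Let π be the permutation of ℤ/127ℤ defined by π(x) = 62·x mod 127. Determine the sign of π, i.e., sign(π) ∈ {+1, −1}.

+1

Trace 99: π^k(99) = [99, 42, 64, 31, 17, 38, 70] for k=0..6.
Cycle type of π: 63×2 + 1; total 3 cycles.
3 cycles on 127: each ℓ→(−1)^(ℓ−1), product (−1)^124 = +1.
Zolotarev: (62|127) = +1, matching the cycle-count sign.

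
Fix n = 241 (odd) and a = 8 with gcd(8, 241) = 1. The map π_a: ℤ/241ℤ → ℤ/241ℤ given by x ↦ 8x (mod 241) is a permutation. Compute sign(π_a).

Start at x=8: 8 → 64 → 30 → 240 → 233 → 177 → 211 → … (one orbit).
Cycle lengths of π_8 on ℤ/241ℤ: [8, 8, 8, 8, 8, 8, 8, 8, 8, 8, 8, 8, 8, 8, 8, 8, 8, 8, 8, 8, 8, 8, 8, 8, 8, 8, 8, 8, 8, 8, 1]; 31 cycles in total.
31 cycles on 241: each ℓ→(−1)^(ℓ−1), product (−1)^210 = +1.
The Jacobi symbol (8|241) = +1 (Zolotarev) agrees.

+1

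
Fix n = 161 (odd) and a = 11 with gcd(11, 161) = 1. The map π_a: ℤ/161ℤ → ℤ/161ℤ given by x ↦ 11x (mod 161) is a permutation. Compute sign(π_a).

Orbit of 74 under x↦11x: [74, 9, 99, 123, 65, 71, 137]… (length divides ord_161(11)).
Cycle lengths of π_11 on ℤ/161ℤ: [66, 66, 22, 3, 3, 1]; 6 cycles in total.
n − c = 161 − 6 = 155; sign = (−1)^155 = -1.

-1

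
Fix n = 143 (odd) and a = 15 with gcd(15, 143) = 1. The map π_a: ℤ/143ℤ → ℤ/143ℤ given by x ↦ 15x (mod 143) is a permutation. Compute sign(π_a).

-1

Trace 70: π^k(70) = [70, 49, 20, 14, 67, 4, 60] for k=0..6.
6 cycles of lengths [60, 60, 12, 5, 5, 1].
With 6 cycles on 143 points, sign = (−1)^{143−6} = -1.
The Jacobi symbol (15|143) = -1 (Zolotarev) agrees.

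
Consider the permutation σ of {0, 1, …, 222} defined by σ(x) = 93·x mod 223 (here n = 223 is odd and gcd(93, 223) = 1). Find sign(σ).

-1

Start at x=183: 183 → 71 → 136 → 160 → 162 → 125 → 29 → … (one orbit).
Decompose π into cycles: lengths [222, 1] (2 cycles, including the fixed point 0).
223 − 2 = 221 transpositions; sign(π) = (−1)^221 = -1.
The Jacobi symbol (93|223) = -1 (Zolotarev) agrees.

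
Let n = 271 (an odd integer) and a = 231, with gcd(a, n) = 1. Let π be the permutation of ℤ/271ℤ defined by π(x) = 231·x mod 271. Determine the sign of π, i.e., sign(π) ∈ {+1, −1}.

-1

Orbit of 81 under x↦231x: [81, 12, 62, 230, 14, 253, 178]… (length divides ord_271(231)).
π_231 has 2 disjoint cycles with lengths [270, 1] on {0,…,270}.
2 cycles on 271: each ℓ→(−1)^(ℓ−1), product (−1)^269 = -1.
Check: (231/271) = -1 by Zolotarev.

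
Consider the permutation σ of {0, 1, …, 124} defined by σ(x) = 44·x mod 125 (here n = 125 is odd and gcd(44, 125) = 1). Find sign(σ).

Trace 26: π^k(26) = [26, 19, 86, 34, 121, 74, 6] for k=0..6.
Decompose π into cycles: lengths [50, 50, 10, 10, 2, 2, 1] (7 cycles, including the fixed point 0).
n − c = 125 − 7 = 118; sign = (−1)^118 = +1.
Via Zolotarev, sign(π_{44}) = (44|125) = +1.

+1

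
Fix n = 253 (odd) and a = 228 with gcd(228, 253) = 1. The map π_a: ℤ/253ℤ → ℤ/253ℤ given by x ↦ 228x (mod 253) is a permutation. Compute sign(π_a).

+1

Trace 222: π^k(222) = [222, 16, 106, 133, 217, 141, 17] for k=0..6.
Cycle lengths of π_228 on ℤ/253ℤ: [110, 110, 22, 10, 1]; 5 cycles in total.
253 − 5 = 248 transpositions; sign(π) = (−1)^248 = +1.
Check: (228/253) = +1 by Zolotarev.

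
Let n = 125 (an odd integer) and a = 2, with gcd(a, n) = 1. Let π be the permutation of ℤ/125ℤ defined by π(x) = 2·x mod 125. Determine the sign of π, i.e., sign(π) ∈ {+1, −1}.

-1

Start at x=7: 7 → 14 → 28 → 56 → 112 → 99 → 73 → … (one orbit).
Cycle type of π: 100 + 20 + 4 + 1; total 4 cycles.
sign(π) = (−1)^{n − #cycles} = (−1)^{125−4} = (−1)^121 = -1.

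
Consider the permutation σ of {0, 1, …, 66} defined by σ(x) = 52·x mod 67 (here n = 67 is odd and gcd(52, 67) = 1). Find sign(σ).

-1

Orbit of 15 under x↦52x: [15, 43, 25, 27, 64, 45, 62]… (length divides ord_67(52)).
π_52 has 4 disjoint cycles with lengths [22, 22, 22, 1] on {0,…,66}.
With 4 cycles on 67 points, sign = (−1)^{67−4} = -1.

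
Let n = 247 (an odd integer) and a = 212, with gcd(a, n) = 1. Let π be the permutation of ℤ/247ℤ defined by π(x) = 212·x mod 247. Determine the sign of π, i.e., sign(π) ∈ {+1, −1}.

-1

Trace 173: π^k(173) = [173, 120, 246, 35, 10, 144, 147] for k=0..6.
Cycle type of π: 18×13 + 6×2 + 1; total 16 cycles.
247 − 16 = 231 transpositions; sign(π) = (−1)^231 = -1.
(212|247)_J = -1 (Zolotarev's lemma cross-check).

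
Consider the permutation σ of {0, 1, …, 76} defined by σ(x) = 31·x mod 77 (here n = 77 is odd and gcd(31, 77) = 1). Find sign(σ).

Orbit of 64 under x↦31x: [64, 59, 58, 27, 67, 75, 15]… (length divides ord_77(31)).
Decompose π into cycles: lengths [30, 30, 6, 5, 5, 1] (6 cycles, including the fixed point 0).
sign(π) = (−1)^{n − #cycles} = (−1)^{77−6} = (−1)^71 = -1.

-1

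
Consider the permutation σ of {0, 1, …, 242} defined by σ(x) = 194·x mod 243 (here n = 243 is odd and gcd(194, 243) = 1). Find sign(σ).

Start at x=107: 107 → 103 → 56 → 172 → 77 → 115 → 197 → … (one orbit).
π_194 has 6 disjoint cycles with lengths [162, 54, 18, 6, 2, 1] on {0,…,242}.
sign(π) = (−1)^{n − #cycles} = (−1)^{243−6} = (−1)^237 = -1.
Via Zolotarev, sign(π_{194}) = (194|243) = -1.

-1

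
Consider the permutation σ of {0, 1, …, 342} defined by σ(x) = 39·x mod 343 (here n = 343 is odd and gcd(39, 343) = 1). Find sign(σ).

Orbit of 239 under x↦39x: [239, 60, 282, 22, 172, 191, 246]… (length divides ord_343(39)).
Decompose π into cycles: lengths [147, 147, 21, 21, 3, 3, 1] (7 cycles, including the fixed point 0).
343 − 7 = 336 transpositions; sign(π) = (−1)^336 = +1.
(39|343)_J = +1 (Zolotarev's lemma cross-check).

+1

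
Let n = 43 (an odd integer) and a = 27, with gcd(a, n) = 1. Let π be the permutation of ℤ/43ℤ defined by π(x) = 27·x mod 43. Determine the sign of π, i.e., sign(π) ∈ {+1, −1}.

Orbit of 42 under x↦27x: [42, 16, 2, 11, 39, 21, 8]… (length divides ord_43(27)).
4 cycles of lengths [14, 14, 14, 1].
Σ(ℓ_i−1) = 43−4 = 39; sign = (−1)^39 = -1.
(27|43)_J = -1 (Zolotarev's lemma cross-check).

-1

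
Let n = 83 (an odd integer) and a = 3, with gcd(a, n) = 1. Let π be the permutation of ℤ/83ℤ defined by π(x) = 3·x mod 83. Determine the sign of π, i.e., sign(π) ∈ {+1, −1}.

Start at x=3: 3 → 9 → 27 → 81 → 77 → 65 → 29 → … (one orbit).
3 cycles of lengths [41, 41, 1].
3 cycles on 83: each ℓ→(−1)^(ℓ−1), product (−1)^80 = +1.

+1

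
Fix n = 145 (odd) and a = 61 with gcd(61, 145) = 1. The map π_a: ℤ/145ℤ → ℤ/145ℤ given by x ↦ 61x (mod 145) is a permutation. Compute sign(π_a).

Start at x=81: 81 → 11 → 91 → 41 → 36 → 21 → 121 → … (one orbit).
10 cycles of lengths [28, 28, 28, 28, 28, 1, 1, 1, 1, 1].
145 − 10 = 135 transpositions; sign(π) = (−1)^135 = -1.
Check: (61/145) = -1 by Zolotarev.

-1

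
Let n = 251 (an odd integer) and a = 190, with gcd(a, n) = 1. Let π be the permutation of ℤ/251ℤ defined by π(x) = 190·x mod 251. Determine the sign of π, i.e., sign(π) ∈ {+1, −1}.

+1

Orbit of 73 under x↦190x: [73, 65, 51, 152, 15, 89, 93]… (length divides ord_251(190)).
Cycle type of π: 125×2 + 1; total 3 cycles.
With 3 cycles on 251 points, sign = (−1)^{251−3} = +1.
Zolotarev: (190|251) = +1, matching the cycle-count sign.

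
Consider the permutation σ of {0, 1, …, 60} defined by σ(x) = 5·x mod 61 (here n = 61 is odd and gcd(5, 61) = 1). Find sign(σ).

+1

Trace 1: π^k(1) = [1, 5, 25, 3, 15, 14, 9] for k=0..6.
The orbit structure of x ↦ 5x mod 61: 3 orbits of sizes [30, 30, 1].
3 cycles on 61: each ℓ→(−1)^(ℓ−1), product (−1)^58 = +1.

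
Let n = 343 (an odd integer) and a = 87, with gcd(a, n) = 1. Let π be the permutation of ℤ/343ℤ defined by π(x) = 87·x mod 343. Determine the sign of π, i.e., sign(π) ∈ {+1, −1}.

-1

Start at x=305: 305 → 124 → 155 → 108 → 135 → 83 → 18 → … (one orbit).
The orbit structure of x ↦ 87x mod 343: 4 orbits of sizes [294, 42, 6, 1].
4 cycles on 343: each ℓ→(−1)^(ℓ−1), product (−1)^339 = -1.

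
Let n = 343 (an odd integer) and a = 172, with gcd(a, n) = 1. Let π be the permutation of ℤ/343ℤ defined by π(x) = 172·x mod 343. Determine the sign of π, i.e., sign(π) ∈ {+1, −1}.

+1

Trace 268: π^k(268) = [268, 134, 67, 205, 274, 137, 240] for k=0..6.
Cycle type of π: 147×2 + 21×2 + 3×2 + 1; total 7 cycles.
With 7 cycles on 343 points, sign = (−1)^{343−7} = +1.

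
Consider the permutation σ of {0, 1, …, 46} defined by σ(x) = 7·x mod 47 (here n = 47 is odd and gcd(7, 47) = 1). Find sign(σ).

Trace 25: π^k(25) = [25, 34, 3, 21, 6, 42, 12] for k=0..6.
The orbit structure of x ↦ 7x mod 47: 3 orbits of sizes [23, 23, 1].
sign(π) = (−1)^{n − #cycles} = (−1)^{47−3} = (−1)^44 = +1.
Via Zolotarev, sign(π_{7}) = (7|47) = +1.

+1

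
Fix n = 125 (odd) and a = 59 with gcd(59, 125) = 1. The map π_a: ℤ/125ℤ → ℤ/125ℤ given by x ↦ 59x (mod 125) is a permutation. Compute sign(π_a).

Start at x=124: 124 → 66 → 19 → 121 → 14 → 76 → 109 → … (one orbit).
Cycle lengths of π_59 on ℤ/125ℤ: [50, 50, 10, 10, 2, 2, 1]; 7 cycles in total.
n − c = 125 − 7 = 118; sign = (−1)^118 = +1.

+1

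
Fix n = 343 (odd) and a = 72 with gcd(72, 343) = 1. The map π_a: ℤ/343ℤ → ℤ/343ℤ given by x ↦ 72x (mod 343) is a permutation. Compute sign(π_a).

Trace 74: π^k(74) = [74, 183, 142, 277, 50, 170, 235] for k=0..6.
7 cycles of lengths [147, 147, 21, 21, 3, 3, 1].
With 7 cycles on 343 points, sign = (−1)^{343−7} = +1.
Check: (72/343) = +1 by Zolotarev.

+1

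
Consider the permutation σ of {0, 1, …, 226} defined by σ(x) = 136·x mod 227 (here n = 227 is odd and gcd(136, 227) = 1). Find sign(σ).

Trace 139: π^k(139) = [139, 63, 169, 57, 34, 84, 74] for k=0..6.
3 cycles of lengths [113, 113, 1].
n − c = 227 − 3 = 224; sign = (−1)^224 = +1.
Zolotarev: (136|227) = +1, matching the cycle-count sign.

+1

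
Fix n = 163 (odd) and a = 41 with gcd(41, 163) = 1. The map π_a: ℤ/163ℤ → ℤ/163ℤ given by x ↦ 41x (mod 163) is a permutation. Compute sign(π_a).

+1

Start at x=62: 62 → 97 → 65 → 57 → 55 → 136 → 34 → … (one orbit).
3 cycles of lengths [81, 81, 1].
n − c = 163 − 3 = 160; sign = (−1)^160 = +1.
Zolotarev: (41|163) = +1, matching the cycle-count sign.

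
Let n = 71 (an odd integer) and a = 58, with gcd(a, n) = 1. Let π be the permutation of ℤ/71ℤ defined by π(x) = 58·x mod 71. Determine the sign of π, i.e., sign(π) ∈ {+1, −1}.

+1

Orbit of 24 under x↦58x: [24, 43, 9, 25, 30, 36, 29]… (length divides ord_71(58)).
Cycle type of π: 35×2 + 1; total 3 cycles.
Σ(ℓ_i−1) = 71−3 = 68; sign = (−1)^68 = +1.
(58|71)_J = +1 (Zolotarev's lemma cross-check).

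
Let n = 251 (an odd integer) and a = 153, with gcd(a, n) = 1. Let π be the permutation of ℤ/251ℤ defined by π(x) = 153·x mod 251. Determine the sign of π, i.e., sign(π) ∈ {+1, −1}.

+1

Orbit of 65 under x↦153x: [65, 156, 23, 5, 12, 79, 39]… (length divides ord_251(153)).
Cycle lengths of π_153 on ℤ/251ℤ: [125, 125, 1]; 3 cycles in total.
n − c = 251 − 3 = 248; sign = (−1)^248 = +1.
Via Zolotarev, sign(π_{153}) = (153|251) = +1.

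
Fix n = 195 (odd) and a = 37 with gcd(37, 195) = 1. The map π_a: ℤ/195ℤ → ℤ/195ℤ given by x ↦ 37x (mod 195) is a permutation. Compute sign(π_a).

+1

Start at x=148: 148 → 16 → 7 → 64 → 28 → 61 → 112 → … (one orbit).
The orbit structure of x ↦ 37x mod 195: 21 orbits of sizes [12, 12, 12, 12, 12, 12, 12, 12, 12, 12, 12, 12, 12, 12, 12, 4, 4, 4, 1, 1, 1].
195 − 21 = 174 transpositions; sign(π) = (−1)^174 = +1.
Via Zolotarev, sign(π_{37}) = (37|195) = +1.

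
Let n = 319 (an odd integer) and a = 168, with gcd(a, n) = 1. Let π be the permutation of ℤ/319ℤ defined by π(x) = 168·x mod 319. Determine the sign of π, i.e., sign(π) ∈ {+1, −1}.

Trace 78: π^k(78) = [78, 25, 53, 291, 81, 210, 190] for k=0..6.
Cycle lengths of π_168 on ℤ/319ℤ: [35, 35, 35, 35, 35, 35, 35, 35, 7, 7, 7, 7, 5, 5, 1]; 15 cycles in total.
Σ(ℓ_i−1) = 319−15 = 304; sign = (−1)^304 = +1.
Via Zolotarev, sign(π_{168}) = (168|319) = +1.

+1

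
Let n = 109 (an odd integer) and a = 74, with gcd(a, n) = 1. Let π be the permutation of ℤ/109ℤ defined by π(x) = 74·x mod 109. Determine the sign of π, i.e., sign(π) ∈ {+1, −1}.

+1

Trace 93: π^k(93) = [93, 15, 20, 63, 84, 3, 4] for k=0..6.
Decompose π into cycles: lengths [54, 54, 1] (3 cycles, including the fixed point 0).
109 − 3 = 106 transpositions; sign(π) = (−1)^106 = +1.
The Jacobi symbol (74|109) = +1 (Zolotarev) agrees.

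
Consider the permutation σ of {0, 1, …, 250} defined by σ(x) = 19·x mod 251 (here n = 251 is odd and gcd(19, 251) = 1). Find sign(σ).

-1

Orbit of 98 under x↦19x: [98, 105, 238, 4, 76, 189, 77]… (length divides ord_251(19)).
Cycle lengths of π_19 on ℤ/251ℤ: [250, 1]; 2 cycles in total.
With 2 cycles on 251 points, sign = (−1)^{251−2} = -1.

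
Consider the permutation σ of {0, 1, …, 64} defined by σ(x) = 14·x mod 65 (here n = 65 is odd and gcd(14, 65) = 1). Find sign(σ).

Start at x=1: 1 → 14 → 1 (one orbit).
Cycle type of π: 2×26 + 1×13; total 39 cycles.
n − c = 65 − 39 = 26; sign = (−1)^26 = +1.
The Jacobi symbol (14|65) = +1 (Zolotarev) agrees.

+1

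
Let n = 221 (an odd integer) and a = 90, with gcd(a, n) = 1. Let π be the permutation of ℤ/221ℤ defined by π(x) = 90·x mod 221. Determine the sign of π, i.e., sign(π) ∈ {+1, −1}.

-1

Start at x=116: 116 → 53 → 129 → 118 → 12 → 196 → 181 → … (one orbit).
Decompose π into cycles: lengths [16, 16, 16, 16, 16, 16, 16, 16, 16, 16, 16, 16, 16, 2, 2, 2, 2, 2, 2, 1] (20 cycles, including the fixed point 0).
20 cycles on 221: each ℓ→(−1)^(ℓ−1), product (−1)^201 = -1.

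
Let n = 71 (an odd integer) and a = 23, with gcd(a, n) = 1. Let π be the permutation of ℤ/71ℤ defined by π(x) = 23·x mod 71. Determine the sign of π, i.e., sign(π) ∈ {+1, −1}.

Start at x=1: 1 → 23 → 32 → 26 → 30 → 51 → 37 → … (one orbit).
The orbit structure of x ↦ 23x mod 71: 6 orbits of sizes [14, 14, 14, 14, 14, 1].
71 − 6 = 65 transpositions; sign(π) = (−1)^65 = -1.

-1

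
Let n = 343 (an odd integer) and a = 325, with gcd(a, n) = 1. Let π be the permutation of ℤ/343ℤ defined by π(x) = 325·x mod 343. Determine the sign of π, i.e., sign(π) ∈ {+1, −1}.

Orbit of 342 under x↦325x: [342, 18, 19, 1, 325, 324]… (length divides ord_343(325)).
Cycle lengths of π_325 on ℤ/343ℤ: [6, 6, 6, 6, 6, 6, 6, 6, 6, 6, 6, 6, 6, 6, 6, 6, 6, 6, 6, 6, 6, 6, 6, 6, 6, 6, 6, 6, 6, 6, 6, 6, 6, 6, 6, 6, 6, 6, 6, 6, 6, 6, 6, 6, 6, 6, 6, 6, 6, 6, 6, 6, 6, 6, 6, 6, 6, 1]; 58 cycles in total.
58 cycles on 343: each ℓ→(−1)^(ℓ−1), product (−1)^285 = -1.
Via Zolotarev, sign(π_{325}) = (325|343) = -1.

-1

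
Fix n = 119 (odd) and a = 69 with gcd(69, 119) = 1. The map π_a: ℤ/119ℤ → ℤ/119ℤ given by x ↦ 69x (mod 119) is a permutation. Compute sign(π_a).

-1

Orbit of 69 under x↦69x: [69, 1]… (length divides ord_119(69)).
Cycle lengths of π_69 on ℤ/119ℤ: [2, 2, 2, 2, 2, 2, 2, 2, 2, 2, 2, 2, 2, 2, 2, 2, 2, 2, 2, 2, 2, 2, 2, 2, 2, 2, 2, 2, 2, 2, 2, 2, 2, 2, 2, 2, 2, 2, 2, 2, 2, 2, 2, 2, 2, 2, 2, 2, 2, 2, 2, 1, 1, 1, 1, 1, 1, 1, 1, 1, 1, 1, 1, 1, 1, 1, 1, 1]; 68 cycles in total.
With 68 cycles on 119 points, sign = (−1)^{119−68} = -1.
The Jacobi symbol (69|119) = -1 (Zolotarev) agrees.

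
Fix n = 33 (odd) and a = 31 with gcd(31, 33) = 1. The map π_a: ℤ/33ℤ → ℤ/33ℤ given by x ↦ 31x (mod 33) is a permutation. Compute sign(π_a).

+1

Start at x=16: 16 → 1 → 31 → 4 → 25 → 16 (one orbit).
9 cycles of lengths [5, 5, 5, 5, 5, 5, 1, 1, 1].
Σ(ℓ_i−1) = 33−9 = 24; sign = (−1)^24 = +1.
Check: (31/33) = +1 by Zolotarev.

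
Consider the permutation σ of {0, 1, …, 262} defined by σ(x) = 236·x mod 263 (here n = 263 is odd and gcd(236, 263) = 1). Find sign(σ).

Start at x=53: 53 → 147 → 239 → 122 → 125 → 44 → 127 → … (one orbit).
π_236 has 2 disjoint cycles with lengths [262, 1] on {0,…,262}.
2 cycles on 263: each ℓ→(−1)^(ℓ−1), product (−1)^261 = -1.

-1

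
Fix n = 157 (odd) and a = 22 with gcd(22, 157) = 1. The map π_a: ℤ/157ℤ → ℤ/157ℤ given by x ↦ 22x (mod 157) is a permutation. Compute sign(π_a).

Start at x=13: 13 → 129 → 12 → 107 → 156 → 135 → 144 → … (one orbit).
14 cycles of lengths [12, 12, 12, 12, 12, 12, 12, 12, 12, 12, 12, 12, 12, 1].
157 − 14 = 143 transpositions; sign(π) = (−1)^143 = -1.
Via Zolotarev, sign(π_{22}) = (22|157) = -1.

-1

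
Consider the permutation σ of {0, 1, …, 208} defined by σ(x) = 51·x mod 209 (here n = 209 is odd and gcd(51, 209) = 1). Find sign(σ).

+1

Start at x=205: 205 → 5 → 46 → 47 → 98 → 191 → 127 → … (one orbit).
The orbit structure of x ↦ 51x mod 209: 5 orbits of sizes [90, 90, 18, 10, 1].
Σ(ℓ_i−1) = 209−5 = 204; sign = (−1)^204 = +1.
Check: (51/209) = +1 by Zolotarev.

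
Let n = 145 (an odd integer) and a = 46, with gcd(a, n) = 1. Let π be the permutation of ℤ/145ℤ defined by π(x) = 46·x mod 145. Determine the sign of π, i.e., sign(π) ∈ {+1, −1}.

Trace 41: π^k(41) = [41, 1, 46, 86] for k=0..3.
Decompose π into cycles: lengths [4, 4, 4, 4, 4, 4, 4, 4, 4, 4, 4, 4, 4, 4, 4, 4, 4, 4, 4, 4, 4, 4, 4, 4, 4, 4, 4, 4, 4, 4, 4, 4, 4, 4, 4, 1, 1, 1, 1, 1] (40 cycles, including the fixed point 0).
Σ(ℓ_i−1) = 145−40 = 105; sign = (−1)^105 = -1.
Zolotarev: (46|145) = -1, matching the cycle-count sign.

-1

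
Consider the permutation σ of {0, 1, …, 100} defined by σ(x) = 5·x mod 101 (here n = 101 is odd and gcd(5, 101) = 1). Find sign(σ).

+1

Trace 37: π^k(37) = [37, 84, 16, 80, 97, 81, 1] for k=0..6.
π_5 has 5 disjoint cycles with lengths [25, 25, 25, 25, 1] on {0,…,100}.
sign(π) = (−1)^{n − #cycles} = (−1)^{101−5} = (−1)^96 = +1.
Check: (5/101) = +1 by Zolotarev.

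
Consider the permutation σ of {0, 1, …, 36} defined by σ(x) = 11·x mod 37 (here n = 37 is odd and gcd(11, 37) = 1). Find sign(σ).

+1

Start at x=27: 27 → 1 → 11 → 10 → 36 → 26 → 27 (one orbit).
7 cycles of lengths [6, 6, 6, 6, 6, 6, 1].
sign(π) = (−1)^{n − #cycles} = (−1)^{37−7} = (−1)^30 = +1.
(11|37)_J = +1 (Zolotarev's lemma cross-check).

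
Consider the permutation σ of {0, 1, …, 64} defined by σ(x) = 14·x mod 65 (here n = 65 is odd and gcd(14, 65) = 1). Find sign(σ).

+1

Trace 1: π^k(1) = [1, 14] for k=0..1.
Cycle type of π: 2×26 + 1×13; total 39 cycles.
sign(π) = (−1)^{n − #cycles} = (−1)^{65−39} = (−1)^26 = +1.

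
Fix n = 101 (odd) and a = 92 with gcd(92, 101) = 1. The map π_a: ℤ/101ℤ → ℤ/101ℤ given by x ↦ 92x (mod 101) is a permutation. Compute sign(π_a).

+1

Trace 95: π^k(95) = [95, 54, 19, 31, 24, 87, 25] for k=0..6.
Cycle type of π: 25×4 + 1; total 5 cycles.
n − c = 101 − 5 = 96; sign = (−1)^96 = +1.
Zolotarev: (92|101) = +1, matching the cycle-count sign.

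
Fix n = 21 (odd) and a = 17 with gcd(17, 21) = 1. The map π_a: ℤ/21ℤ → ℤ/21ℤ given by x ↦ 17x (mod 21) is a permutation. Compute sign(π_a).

Trace 1: π^k(1) = [1, 17, 16, 20, 4, 5] for k=0..5.
Cycle type of π: 6×3 + 2 + 1; total 5 cycles.
Σ(ℓ_i−1) = 21−5 = 16; sign = (−1)^16 = +1.

+1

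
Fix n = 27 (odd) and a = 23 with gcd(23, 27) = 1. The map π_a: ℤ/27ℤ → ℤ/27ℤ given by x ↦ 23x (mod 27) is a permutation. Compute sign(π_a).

Trace 14: π^k(14) = [14, 25, 8, 22, 20, 1, 23] for k=0..6.
Cycle type of π: 18 + 6 + 2 + 1; total 4 cycles.
n − c = 27 − 4 = 23; sign = (−1)^23 = -1.

-1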